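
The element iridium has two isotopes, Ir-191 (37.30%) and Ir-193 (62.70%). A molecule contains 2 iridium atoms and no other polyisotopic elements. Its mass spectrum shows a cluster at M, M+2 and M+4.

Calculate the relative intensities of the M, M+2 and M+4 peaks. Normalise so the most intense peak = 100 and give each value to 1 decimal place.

Expanding (0.3730 + 0.6270)^2:
P(M) = 0.3730^2 = 0.139129
P(M+2) = 2 × 0.3730^1 × 0.6270^1 = 0.467742
P(M+4) = 0.6270^2 = 0.393129
The M+2 peak is largest (0.467742); scaling to 100 gives 29.7 : 100.0 : 84.0.

29.7 : 100.0 : 84.0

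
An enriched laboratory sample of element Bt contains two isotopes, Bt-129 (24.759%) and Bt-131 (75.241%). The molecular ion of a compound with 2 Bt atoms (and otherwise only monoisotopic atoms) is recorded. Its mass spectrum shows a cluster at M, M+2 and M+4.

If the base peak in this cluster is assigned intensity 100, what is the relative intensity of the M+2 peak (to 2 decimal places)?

(0.24759 + 0.75241)^2 gives M 0.0613, M+2 0.3726, M+4 0.5661; the largest is M+4.
P(M+4) = C(2,2) × 0.24759^0 × 0.75241^2 = 1 × 1.0000 × 0.56612081 = 0.566121 (base)
P(M+2) = C(2,1) × 0.24759^1 × 0.75241^1 = 2 × 0.24759 × 0.75241 = 0.372578
Relative intensity = 0.372578 / 0.566121 × 100 = 65.81

65.81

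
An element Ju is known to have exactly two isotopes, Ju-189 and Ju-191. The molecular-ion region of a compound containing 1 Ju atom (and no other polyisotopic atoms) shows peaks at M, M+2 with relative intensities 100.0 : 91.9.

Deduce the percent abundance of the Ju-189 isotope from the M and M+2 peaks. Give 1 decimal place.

Let p = fractional abundance of Ju-189. I(M+2)/I(M) = [C(1,1)·p^0·(1−p)] / p^1 = 1·(1−p)/p = 91.9/100.0 = 0.9190
(1−p)/p = 0.9190/1 = 0.9190  ⇒  p = 1/(1 + 0.9190) = 0.5211
Ju-189: 52.1%, Ju-191: 47.9%.

52.1%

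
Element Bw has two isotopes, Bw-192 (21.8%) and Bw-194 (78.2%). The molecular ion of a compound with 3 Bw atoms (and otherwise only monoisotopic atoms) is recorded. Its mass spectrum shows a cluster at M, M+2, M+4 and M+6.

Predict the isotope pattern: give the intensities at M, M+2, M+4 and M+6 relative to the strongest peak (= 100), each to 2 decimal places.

2.17 : 23.31 : 83.63 : 100.00

Expanding (0.218 + 0.782)^3:
P(M) = 0.218^3 = 0.010360
P(M+2) = 3 × 0.218^2 × 0.782^1 = 0.111491
P(M+4) = 3 × 0.218^1 × 0.782^2 = 0.399937
P(M+6) = 0.782^3 = 0.478212
The M+6 peak is largest (0.478212); scaling to 100 gives 2.17 : 23.31 : 83.63 : 100.00.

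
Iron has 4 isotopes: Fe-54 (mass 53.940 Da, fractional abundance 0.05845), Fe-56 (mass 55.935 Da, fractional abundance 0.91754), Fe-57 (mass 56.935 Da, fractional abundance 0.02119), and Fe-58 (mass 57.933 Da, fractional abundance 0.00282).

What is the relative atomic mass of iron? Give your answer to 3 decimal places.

55.845 Da

Weight each isotope mass by its fractional abundance: 0.05845 × 53.940 + 0.91754 × 55.935 + 0.02119 × 56.935 + 0.00282 × 57.933
= 3.1528 + 51.3226 + 1.2065 + 0.1634 = 55.8453 Da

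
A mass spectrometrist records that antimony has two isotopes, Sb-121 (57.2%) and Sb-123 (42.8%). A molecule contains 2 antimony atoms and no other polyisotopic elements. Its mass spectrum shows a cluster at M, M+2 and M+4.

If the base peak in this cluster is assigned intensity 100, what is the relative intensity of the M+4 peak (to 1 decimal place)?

37.4

Binomial terms of (0.572 + 0.428)^2: M 0.3272, M+2 0.4896, M+4 0.1832 → M+2 is the base peak.
P(M+2) = C(2,1) × 0.572^1 × 0.428^1 = 2 × 0.5720 × 0.4280 = 0.489632 (base)
P(M+4) = C(2,2) × 0.572^0 × 0.428^2 = 1 × 1.0000 × 0.183184 = 0.183184
Relative intensity = 0.183184 / 0.489632 × 100 = 37.4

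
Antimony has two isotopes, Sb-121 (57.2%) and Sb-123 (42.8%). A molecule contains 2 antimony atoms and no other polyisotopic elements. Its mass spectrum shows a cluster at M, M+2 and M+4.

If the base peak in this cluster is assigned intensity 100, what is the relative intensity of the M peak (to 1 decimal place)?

Binomial terms of (0.572 + 0.428)^2: M 0.3272, M+2 0.4896, M+4 0.1832 → M+2 is the base peak.
P(M+2) = C(2,1) × 0.572^1 × 0.428^1 = 2 × 0.5720 × 0.4280 = 0.489632 (base)
P(M) = C(2,0) × 0.572^2 × 0.428^0 = 1 × 0.327184 × 1.0000 = 0.327184
Relative intensity = 0.327184 / 0.489632 × 100 = 66.8

66.8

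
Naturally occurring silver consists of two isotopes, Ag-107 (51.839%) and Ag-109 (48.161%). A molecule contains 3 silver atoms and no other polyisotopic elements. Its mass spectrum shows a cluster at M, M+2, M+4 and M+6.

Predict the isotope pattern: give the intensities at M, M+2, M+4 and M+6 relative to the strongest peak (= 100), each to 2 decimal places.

35.88 : 100.00 : 92.90 : 28.77

Each Ag atom is independently Ag-107 (p = 0.51839) or Ag-109 (q = 0.48161); the cluster is the binomial expansion (p + q)^3.
P(M) = 0.51839^3 = 0.139306
P(M+2) = 3 × 0.51839^2 × 0.48161^1 = 0.388267
P(M+4) = 3 × 0.51839^1 × 0.48161^2 = 0.360719
P(M+6) = 0.48161^3 = 0.111709
The M+2 peak is largest (0.388267); scaling to 100 gives 35.88 : 100.00 : 92.90 : 28.77.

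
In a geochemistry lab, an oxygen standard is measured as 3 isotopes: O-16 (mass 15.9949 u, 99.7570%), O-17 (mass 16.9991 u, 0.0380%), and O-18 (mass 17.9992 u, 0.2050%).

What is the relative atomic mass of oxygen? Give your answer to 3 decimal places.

15.999 u

Average mass = Σ (abundance × isotope mass) = 0.997570 × 15.9949 + 0.000380 × 16.9991 + 0.002050 × 17.9992
= 15.95603 + 0.00646 + 0.03690 = 15.99939 u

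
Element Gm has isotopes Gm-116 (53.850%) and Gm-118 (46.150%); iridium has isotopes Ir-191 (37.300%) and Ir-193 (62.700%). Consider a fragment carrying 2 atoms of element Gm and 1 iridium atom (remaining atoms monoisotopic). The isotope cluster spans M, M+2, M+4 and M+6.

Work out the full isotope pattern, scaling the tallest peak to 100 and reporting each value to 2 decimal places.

Element Gm pattern (n=2): 0.28998225 : 0.4970355 : 0.21298225
Iridium pattern (n=1): 0.3730 : 0.6270
Convolve the two distributions (both contribute in 2-u steps):
  M: 0.28998225×0.3730 = 0.108163
  M+2: 0.28998225×0.6270 + 0.4970355×0.3730 = 0.367213
  M+4: 0.4970355×0.6270 + 0.21298225×0.3730 = 0.391084
  M+6: 0.21298225×0.6270 = 0.133540
Scale to base peak (0.391084) = 100: 27.66 : 93.90 : 100.00 : 34.15

27.66 : 93.90 : 100.00 : 34.15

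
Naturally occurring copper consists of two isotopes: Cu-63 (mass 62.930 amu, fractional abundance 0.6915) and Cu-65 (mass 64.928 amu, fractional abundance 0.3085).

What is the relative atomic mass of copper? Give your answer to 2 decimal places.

63.55 amu

Ar = Σ fᵢ·mᵢ = 0.6915 × 62.930 + 0.3085 × 64.928
= 43.5161 + 20.0303 = 63.5464 amu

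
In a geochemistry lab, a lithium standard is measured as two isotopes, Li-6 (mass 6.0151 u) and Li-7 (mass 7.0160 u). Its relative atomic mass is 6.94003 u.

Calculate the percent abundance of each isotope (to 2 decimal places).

Li-6: 7.59%, Li-7: 92.41%

Let x be the fractional abundance of Li-6; then Li-7 has abundance 1 − x.
6.0151·x + 7.0160·(1 − x) = 6.94003
(6.0151 − 7.0160)·x = 6.94003 − 7.0160
x = -0.07597 / -1.0009 = 0.07590 → 7.59% Li-6, 92.41% Li-7.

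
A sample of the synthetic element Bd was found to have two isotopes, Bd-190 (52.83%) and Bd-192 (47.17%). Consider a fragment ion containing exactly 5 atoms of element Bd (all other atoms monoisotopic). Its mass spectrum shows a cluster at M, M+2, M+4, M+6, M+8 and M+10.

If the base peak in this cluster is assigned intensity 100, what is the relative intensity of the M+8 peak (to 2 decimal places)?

(0.5283 + 0.4717)^5 gives M 0.0412, M+2 0.1837, M+4 0.3281, M+6 0.2929, M+8 0.1308, M+10 0.0234; the largest is M+4.
P(M+4) = C(5,2) × 0.5283^3 × 0.4717^2 = 10 × 0.147449 × 0.22250089 = 0.328075 (base)
P(M+8) = C(5,4) × 0.5283^1 × 0.4717^4 = 5 × 0.5283 × 0.04950665 = 0.130772
Relative intensity = 0.130772 / 0.328075 × 100 = 39.86

39.86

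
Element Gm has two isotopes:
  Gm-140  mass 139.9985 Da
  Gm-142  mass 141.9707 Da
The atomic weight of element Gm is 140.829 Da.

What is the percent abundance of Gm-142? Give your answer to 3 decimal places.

42.110%

With x = fraction of Gm-140 (so Gm-142 is 1 − x):
139.9985·x + 141.9707·(1 − x) = 140.829
(139.9985 − 141.9707)·x = 140.829 − 141.9707
x = -1.1417 / -1.9722 = 0.57890 → 57.890% Gm-140, 42.110% Gm-142.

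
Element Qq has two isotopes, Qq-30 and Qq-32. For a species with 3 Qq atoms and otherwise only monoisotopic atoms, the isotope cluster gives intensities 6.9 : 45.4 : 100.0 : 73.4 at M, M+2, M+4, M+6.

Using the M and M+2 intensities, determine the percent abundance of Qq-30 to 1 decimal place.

Write p for the Qq-30 fraction. I(M+2)/I(M) = [C(3,1)·p^2·(1−p)] / p^3 = 3·(1−p)/p = 45.4/6.9 = 6.5797
(1−p)/p = 6.5797/3 = 2.1932  ⇒  p = 1/(1 + 2.1932) = 0.3132
Qq-30: 31.3%, Qq-32: 68.7%.

31.3%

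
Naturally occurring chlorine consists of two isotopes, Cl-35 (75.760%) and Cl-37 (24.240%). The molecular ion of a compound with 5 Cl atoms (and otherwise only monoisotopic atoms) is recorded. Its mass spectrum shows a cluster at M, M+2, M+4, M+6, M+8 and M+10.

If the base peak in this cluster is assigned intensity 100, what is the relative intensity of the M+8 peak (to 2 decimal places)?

3.28

Binomial terms of (0.75760 + 0.24240)^5: M 0.2496, M+2 0.3993, M+4 0.2555, M+6 0.0817, M+8 0.0131, M+10 0.0008 → M+2 is the base peak.
P(M+2) = C(5,1) × 0.75760^4 × 0.24240^1 = 5 × 0.32942751 × 0.2424 = 0.399266 (base)
P(M+8) = C(5,4) × 0.75760^1 × 0.24240^4 = 5 × 0.7576 × 0.00345247 = 0.013078
Relative intensity = 0.013078 / 0.399266 × 100 = 3.28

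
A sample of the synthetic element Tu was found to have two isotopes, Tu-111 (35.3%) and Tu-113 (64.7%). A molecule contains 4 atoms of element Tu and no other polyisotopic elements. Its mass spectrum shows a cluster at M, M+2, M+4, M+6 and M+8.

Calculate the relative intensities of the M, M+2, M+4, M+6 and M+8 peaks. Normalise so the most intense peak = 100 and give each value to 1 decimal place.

4.1 : 29.8 : 81.8 : 100.0 : 45.8

Expanding (0.353 + 0.647)^4:
P(M) = 0.353^4 = 0.015527
P(M+2) = 4 × 0.353^3 × 0.647^1 = 0.113838
P(M+4) = 6 × 0.353^2 × 0.647^2 = 0.312975
P(M+6) = 4 × 0.353^1 × 0.647^3 = 0.382426
P(M+8) = 0.647^4 = 0.175233
The M+6 peak is largest (0.382426); scaling to 100 gives 4.1 : 29.8 : 81.8 : 100.0 : 45.8.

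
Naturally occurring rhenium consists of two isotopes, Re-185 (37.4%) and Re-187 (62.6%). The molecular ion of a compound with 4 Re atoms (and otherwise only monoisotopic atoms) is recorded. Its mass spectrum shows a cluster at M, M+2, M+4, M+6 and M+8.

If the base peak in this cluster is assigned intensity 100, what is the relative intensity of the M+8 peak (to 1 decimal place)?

41.8

Binomial terms of (0.374 + 0.626)^4: M 0.0196, M+2 0.1310, M+4 0.3289, M+6 0.3670, M+8 0.1536 → M+6 is the base peak.
P(M+6) = C(4,3) × 0.374^1 × 0.626^3 = 4 × 0.3740 × 0.24531438 = 0.366990 (base)
P(M+8) = C(4,4) × 0.374^0 × 0.626^4 = 1 × 1.0000 × 0.1535668 = 0.153567
Relative intensity = 0.153567 / 0.366990 × 100 = 41.8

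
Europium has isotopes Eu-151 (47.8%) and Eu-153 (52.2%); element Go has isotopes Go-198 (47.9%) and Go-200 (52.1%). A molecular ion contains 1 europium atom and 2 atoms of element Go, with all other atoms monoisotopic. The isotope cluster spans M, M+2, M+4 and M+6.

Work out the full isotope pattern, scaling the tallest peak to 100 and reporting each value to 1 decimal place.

28.1 : 91.8 : 100.0 : 36.3

Europium pattern (n=1): 0.4780 : 0.5220
Element Go pattern (n=2): 0.229441 : 0.499118 : 0.271441
Convolve the two distributions (both contribute in 2-u steps):
  M: 0.4780×0.229441 = 0.109673
  M+2: 0.4780×0.499118 + 0.5220×0.229441 = 0.358347
  M+4: 0.4780×0.271441 + 0.5220×0.499118 = 0.390288
  M+6: 0.5220×0.271441 = 0.141692
Scale to base peak (0.390288) = 100: 28.1 : 91.8 : 100.0 : 36.3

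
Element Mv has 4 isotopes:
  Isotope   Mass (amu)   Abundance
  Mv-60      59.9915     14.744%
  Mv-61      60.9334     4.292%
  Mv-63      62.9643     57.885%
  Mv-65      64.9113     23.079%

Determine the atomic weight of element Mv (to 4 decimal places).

Weight each isotope mass by its fractional abundance: 0.14744 × 59.9915 + 0.04292 × 60.9334 + 0.57885 × 62.9643 + 0.23079 × 64.9113
= 8.84515 + 2.61526 + 36.44689 + 14.98088 = 62.88818 amu

62.8882 amu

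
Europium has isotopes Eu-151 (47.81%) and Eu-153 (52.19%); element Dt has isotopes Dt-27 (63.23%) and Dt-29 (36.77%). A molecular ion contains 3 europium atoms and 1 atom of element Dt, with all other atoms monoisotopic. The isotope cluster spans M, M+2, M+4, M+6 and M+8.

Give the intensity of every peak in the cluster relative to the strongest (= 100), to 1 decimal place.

Europium pattern (n=3): 0.10928391 : 0.3578871 : 0.39067407 : 0.14215492
Element Dt pattern (n=1): 0.6323 : 0.3677
Convolve the two distributions (both contribute in 2-u steps):
  M: 0.10928391×0.6323 = 0.069100
  M+2: 0.10928391×0.3677 + 0.3578871×0.6323 = 0.266476
  M+4: 0.3578871×0.3677 + 0.39067407×0.6323 = 0.378618
  M+6: 0.39067407×0.3677 + 0.14215492×0.6323 = 0.233535
  M+8: 0.14215492×0.3677 = 0.052270
Scale to base peak (0.378618) = 100: 18.3 : 70.4 : 100.0 : 61.7 : 13.8

18.3 : 70.4 : 100.0 : 61.7 : 13.8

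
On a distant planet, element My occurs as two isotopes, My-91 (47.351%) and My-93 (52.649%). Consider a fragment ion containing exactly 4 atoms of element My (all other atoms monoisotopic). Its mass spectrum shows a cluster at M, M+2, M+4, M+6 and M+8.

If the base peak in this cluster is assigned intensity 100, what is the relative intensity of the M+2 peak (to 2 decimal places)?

59.96

(0.47351 + 0.52649)^4 gives M 0.0503, M+2 0.2236, M+4 0.3729, M+6 0.2764, M+8 0.0768; the largest is M+4.
P(M+4) = C(4,2) × 0.47351^2 × 0.52649^2 = 6 × 0.22421172 × 0.27719172 = 0.372898 (base)
P(M+2) = C(4,1) × 0.47351^3 × 0.52649^1 = 4 × 0.10616649 × 0.52649 = 0.223582
Relative intensity = 0.223582 / 0.372898 × 100 = 59.96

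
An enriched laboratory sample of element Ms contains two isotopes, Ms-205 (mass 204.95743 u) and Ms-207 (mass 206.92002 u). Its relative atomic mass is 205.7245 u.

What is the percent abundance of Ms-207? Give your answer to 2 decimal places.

With x = fraction of Ms-205 (so Ms-207 is 1 − x):
204.95743·x + 206.92002·(1 − x) = 205.7245
(204.95743 − 206.92002)·x = 205.7245 − 206.92002
x = -1.19552 / -1.96259 = 0.60915 → 60.92% Ms-205, 39.08% Ms-207.

39.08%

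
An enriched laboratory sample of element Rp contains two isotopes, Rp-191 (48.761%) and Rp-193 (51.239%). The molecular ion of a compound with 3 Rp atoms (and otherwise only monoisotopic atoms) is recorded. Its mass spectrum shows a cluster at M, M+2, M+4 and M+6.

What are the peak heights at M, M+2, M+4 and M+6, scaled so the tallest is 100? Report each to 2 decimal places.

The 3 Rp atoms are independent, so intensities follow the terms of (0.48761 + 0.51239)^3.
P(M) = 0.48761^3 = 0.115936
P(M+2) = 3 × 0.48761^2 × 0.51239^1 = 0.365483
P(M+4) = 3 × 0.48761^1 × 0.51239^2 = 0.384057
P(M+6) = 0.51239^3 = 0.134525
The M+4 peak is largest (0.384057); scaling to 100 gives 30.19 : 95.16 : 100.00 : 35.03.

30.19 : 95.16 : 100.00 : 35.03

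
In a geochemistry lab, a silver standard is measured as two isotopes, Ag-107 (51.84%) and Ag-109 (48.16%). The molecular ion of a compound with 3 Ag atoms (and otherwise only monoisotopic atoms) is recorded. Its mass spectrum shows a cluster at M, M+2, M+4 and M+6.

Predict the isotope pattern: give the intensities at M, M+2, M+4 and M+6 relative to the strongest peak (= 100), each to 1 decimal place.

35.9 : 100.0 : 92.9 : 28.8

Each Ag atom is independently Ag-107 (p = 0.5184) or Ag-109 (q = 0.4816); the cluster is the binomial expansion (p + q)^3.
P(M) = 0.5184^3 = 0.139314
P(M+2) = 3 × 0.5184^2 × 0.4816^1 = 0.388273
P(M+4) = 3 × 0.5184^1 × 0.4816^2 = 0.360711
P(M+6) = 0.4816^3 = 0.111702
The M+2 peak is largest (0.388273); scaling to 100 gives 35.9 : 100.0 : 92.9 : 28.8.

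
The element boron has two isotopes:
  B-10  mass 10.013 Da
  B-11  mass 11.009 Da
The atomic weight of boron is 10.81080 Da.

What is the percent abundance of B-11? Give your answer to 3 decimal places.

With x = fraction of B-10 (so B-11 is 1 − x):
10.013·x + 11.009·(1 − x) = 10.81080
(10.013 − 11.009)·x = 10.81080 − 11.009
x = -0.19820 / -0.996 = 0.19900 → 19.900% B-10, 80.100% B-11.

80.100%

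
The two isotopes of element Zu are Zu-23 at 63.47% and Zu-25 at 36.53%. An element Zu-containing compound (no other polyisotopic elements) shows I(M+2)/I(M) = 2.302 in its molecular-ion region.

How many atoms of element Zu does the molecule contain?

4

The M+2/M ratio from n Zu atoms is n · q/p = n · 0.3653/0.6347.
n = 2.302 × 0.6347/0.3653 = 4.00 ≈ 4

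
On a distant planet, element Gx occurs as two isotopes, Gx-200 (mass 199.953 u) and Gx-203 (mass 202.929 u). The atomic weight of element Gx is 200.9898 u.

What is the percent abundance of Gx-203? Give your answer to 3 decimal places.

34.839%

With x = fraction of Gx-200 (so Gx-203 is 1 − x):
199.953·x + 202.929·(1 − x) = 200.9898
(199.953 − 202.929)·x = 200.9898 − 202.929
x = -1.9392 / -2.976 = 0.65161 → 65.161% Gx-200, 34.839% Gx-203.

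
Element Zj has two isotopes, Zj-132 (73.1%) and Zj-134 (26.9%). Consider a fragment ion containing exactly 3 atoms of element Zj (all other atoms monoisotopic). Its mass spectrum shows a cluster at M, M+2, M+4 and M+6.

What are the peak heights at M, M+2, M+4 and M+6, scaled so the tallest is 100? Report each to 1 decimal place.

90.6 : 100.0 : 36.8 : 4.5

Expanding (0.731 + 0.269)^3:
P(M) = 0.731^3 = 0.390618
P(M+2) = 3 × 0.731^2 × 0.269^1 = 0.431229
P(M+4) = 3 × 0.731^1 × 0.269^2 = 0.158688
P(M+6) = 0.269^3 = 0.019465
The M+2 peak is largest (0.431229); scaling to 100 gives 90.6 : 100.0 : 36.8 : 4.5.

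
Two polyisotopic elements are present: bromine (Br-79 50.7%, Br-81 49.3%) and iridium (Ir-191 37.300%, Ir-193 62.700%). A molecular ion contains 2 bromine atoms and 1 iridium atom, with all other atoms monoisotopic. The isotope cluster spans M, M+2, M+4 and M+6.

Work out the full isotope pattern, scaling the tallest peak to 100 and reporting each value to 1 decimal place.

23.7 : 86.0 : 100.0 : 37.7

Bromine pattern (n=2): 0.257049 : 0.499902 : 0.243049
Iridium pattern (n=1): 0.3730 : 0.6270
Convolve the two distributions (both contribute in 2-u steps):
  M: 0.257049×0.3730 = 0.095879
  M+2: 0.257049×0.6270 + 0.499902×0.3730 = 0.347633
  M+4: 0.499902×0.6270 + 0.243049×0.3730 = 0.404096
  M+6: 0.243049×0.6270 = 0.152392
Scale to base peak (0.404096) = 100: 23.7 : 86.0 : 100.0 : 37.7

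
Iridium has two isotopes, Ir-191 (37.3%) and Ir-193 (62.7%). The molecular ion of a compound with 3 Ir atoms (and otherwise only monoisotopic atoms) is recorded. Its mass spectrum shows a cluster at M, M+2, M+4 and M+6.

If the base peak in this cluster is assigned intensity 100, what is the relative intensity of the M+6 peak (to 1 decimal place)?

56.0

Term probabilities: M 0.0519, M+2 0.2617, M+4 0.4399, M+6 0.2465. Base peak = M+4.
P(M+4) = C(3,2) × 0.373^1 × 0.627^2 = 3 × 0.3730 × 0.393129 = 0.439911 (base)
P(M+6) = C(3,3) × 0.373^0 × 0.627^3 = 1 × 1.0000 × 0.24649188 = 0.246492
Relative intensity = 0.246492 / 0.439911 × 100 = 56.0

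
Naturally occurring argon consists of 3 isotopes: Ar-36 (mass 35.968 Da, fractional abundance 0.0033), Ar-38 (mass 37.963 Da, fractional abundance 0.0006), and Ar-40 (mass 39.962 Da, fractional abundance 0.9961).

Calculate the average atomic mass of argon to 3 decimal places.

39.948 Da

Average mass = Σ (abundance × isotope mass) = 0.0033 × 35.968 + 0.0006 × 37.963 + 0.9961 × 39.962
= 0.1187 + 0.0228 + 39.8061 = 39.9476 Da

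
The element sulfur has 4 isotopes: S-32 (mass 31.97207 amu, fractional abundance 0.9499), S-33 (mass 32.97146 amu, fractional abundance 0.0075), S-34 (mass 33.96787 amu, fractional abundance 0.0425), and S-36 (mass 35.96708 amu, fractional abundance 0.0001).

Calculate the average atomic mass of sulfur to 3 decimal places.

Average mass = Σ (abundance × isotope mass) = 0.9499 × 31.97207 + 0.0075 × 32.97146 + 0.0425 × 33.96787 + 0.0001 × 35.96708
= 30.370269 + 0.247286 + 1.443634 + 0.003597 = 32.064786 amu

32.065 amu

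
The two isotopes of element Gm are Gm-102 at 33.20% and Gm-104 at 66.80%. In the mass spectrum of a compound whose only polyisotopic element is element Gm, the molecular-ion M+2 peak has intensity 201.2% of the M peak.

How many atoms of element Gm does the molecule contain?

With n Gm atoms, P(M+2)/P(M) = C(n,1)·p^(n−1)q / p^n = n·q/p = n · 0.6680/0.3320.
n = 2.012 × 0.3320/0.6680 = 1.00 ≈ 1

1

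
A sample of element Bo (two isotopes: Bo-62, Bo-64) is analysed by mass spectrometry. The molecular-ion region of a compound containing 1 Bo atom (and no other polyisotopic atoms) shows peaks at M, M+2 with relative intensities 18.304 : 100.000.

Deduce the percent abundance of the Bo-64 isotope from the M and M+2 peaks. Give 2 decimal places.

84.53%

Let p = fractional abundance of Bo-62. I(M+2)/I(M) = [C(1,1)·p^0·(1−p)] / p^1 = 1·(1−p)/p = 100.000/18.304 = 5.4633
(1−p)/p = 5.4633/1 = 5.4633  ⇒  p = 1/(1 + 5.4633) = 0.1547
Bo-62: 15.47%, Bo-64: 84.53%.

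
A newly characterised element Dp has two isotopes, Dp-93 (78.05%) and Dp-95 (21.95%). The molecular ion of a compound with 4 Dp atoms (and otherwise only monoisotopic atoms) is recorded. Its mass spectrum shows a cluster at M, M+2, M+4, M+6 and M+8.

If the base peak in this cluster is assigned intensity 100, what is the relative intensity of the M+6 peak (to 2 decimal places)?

7.91

(0.7805 + 0.2195)^4 gives M 0.3711, M+2 0.4175, M+4 0.1761, M+6 0.0330, M+8 0.0023; the largest is M+2.
P(M+2) = C(4,1) × 0.7805^3 × 0.2195^1 = 4 × 0.47546519 × 0.2195 = 0.417458 (base)
P(M+6) = C(4,3) × 0.7805^1 × 0.2195^3 = 4 × 0.7805 × 0.01057556 = 0.033017
Relative intensity = 0.033017 / 0.417458 × 100 = 7.91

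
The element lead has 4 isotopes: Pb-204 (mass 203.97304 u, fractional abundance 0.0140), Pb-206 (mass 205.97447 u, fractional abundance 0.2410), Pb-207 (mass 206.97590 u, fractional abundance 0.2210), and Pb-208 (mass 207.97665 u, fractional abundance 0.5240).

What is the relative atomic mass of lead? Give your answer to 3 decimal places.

207.217 u

Weight each isotope mass by its fractional abundance: 0.0140 × 203.97304 + 0.2410 × 205.97447 + 0.2210 × 206.97590 + 0.5240 × 207.97665
= 2.855623 + 49.639847 + 45.741674 + 108.979765 = 207.216909 u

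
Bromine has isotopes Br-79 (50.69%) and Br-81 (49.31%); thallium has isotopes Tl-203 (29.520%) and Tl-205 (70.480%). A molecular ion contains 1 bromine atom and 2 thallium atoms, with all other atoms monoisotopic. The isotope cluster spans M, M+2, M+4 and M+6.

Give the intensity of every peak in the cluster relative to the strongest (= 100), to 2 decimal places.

Bromine pattern (n=1): 0.5069 : 0.4931
Thallium pattern (n=2): 0.08714304 : 0.41611392 : 0.49674304
Convolve the two distributions (both contribute in 2-u steps):
  M: 0.5069×0.08714304 = 0.044173
  M+2: 0.5069×0.41611392 + 0.4931×0.08714304 = 0.253898
  M+4: 0.5069×0.49674304 + 0.4931×0.41611392 = 0.456985
  M+6: 0.4931×0.49674304 = 0.244944
Scale to base peak (0.456985) = 100: 9.67 : 55.56 : 100.00 : 53.60

9.67 : 55.56 : 100.00 : 53.60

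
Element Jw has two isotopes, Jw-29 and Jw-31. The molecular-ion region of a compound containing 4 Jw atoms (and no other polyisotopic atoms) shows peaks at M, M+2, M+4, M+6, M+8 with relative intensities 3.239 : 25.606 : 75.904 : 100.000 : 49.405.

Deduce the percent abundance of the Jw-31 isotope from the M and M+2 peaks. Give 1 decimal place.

66.4%

If p is the fraction of Jw that is Jw-29, then I(M+2)/I(M) = [C(4,1)·p^3·(1−p)] / p^4 = 4·(1−p)/p = 25.606/3.239 = 7.9055
(1−p)/p = 7.9055/4 = 1.9764  ⇒  p = 1/(1 + 1.9764) = 0.3360
Jw-29: 33.6%, Jw-31: 66.4%.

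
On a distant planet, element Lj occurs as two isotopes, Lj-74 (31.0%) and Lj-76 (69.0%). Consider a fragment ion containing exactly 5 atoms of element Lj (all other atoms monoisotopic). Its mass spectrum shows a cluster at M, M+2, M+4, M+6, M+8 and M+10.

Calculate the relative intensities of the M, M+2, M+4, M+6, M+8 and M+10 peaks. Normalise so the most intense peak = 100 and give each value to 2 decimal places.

The 5 Lj atoms are independent, so intensities follow the terms of (0.310 + 0.690)^5.
P(M) = 0.310^5 = 0.002863
P(M+2) = 5 × 0.310^4 × 0.690^1 = 0.031861
P(M+4) = 10 × 0.310^3 × 0.690^2 = 0.141835
P(M+6) = 10 × 0.310^2 × 0.690^3 = 0.315697
P(M+8) = 5 × 0.310^1 × 0.690^4 = 0.351340
P(M+10) = 0.690^5 = 0.156403
The M+8 peak is largest (0.351340); scaling to 100 gives 0.81 : 9.07 : 40.37 : 89.86 : 100.00 : 44.52.

0.81 : 9.07 : 40.37 : 89.86 : 100.00 : 44.52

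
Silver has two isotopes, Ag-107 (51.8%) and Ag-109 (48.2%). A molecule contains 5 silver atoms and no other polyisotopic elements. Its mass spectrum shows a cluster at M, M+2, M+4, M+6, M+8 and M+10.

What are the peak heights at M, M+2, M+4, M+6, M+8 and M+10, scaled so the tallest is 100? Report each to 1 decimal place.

11.5 : 53.7 : 100.0 : 93.1 : 43.3 : 8.1

Each Ag atom is independently Ag-107 (p = 0.518) or Ag-109 (q = 0.482); the cluster is the binomial expansion (p + q)^5.
P(M) = 0.518^5 = 0.037295
P(M+2) = 5 × 0.518^4 × 0.482^1 = 0.173515
P(M+4) = 10 × 0.518^3 × 0.482^2 = 0.322911
P(M+6) = 10 × 0.518^2 × 0.482^3 = 0.300470
P(M+8) = 5 × 0.518^1 × 0.482^4 = 0.139794
P(M+10) = 0.482^5 = 0.026016
The M+4 peak is largest (0.322911); scaling to 100 gives 11.5 : 53.7 : 100.0 : 93.1 : 43.3 : 8.1.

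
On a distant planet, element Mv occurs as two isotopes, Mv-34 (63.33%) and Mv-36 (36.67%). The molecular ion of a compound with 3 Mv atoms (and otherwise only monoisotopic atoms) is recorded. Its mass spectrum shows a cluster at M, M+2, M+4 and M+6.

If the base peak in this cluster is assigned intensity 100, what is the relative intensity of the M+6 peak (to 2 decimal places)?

11.18

Binomial terms of (0.6333 + 0.3667)^3: M 0.2540, M+2 0.4412, M+4 0.2555, M+6 0.0493 → M+2 is the base peak.
P(M+2) = C(3,1) × 0.6333^2 × 0.3667^1 = 3 × 0.40106889 × 0.3667 = 0.441216 (base)
P(M+6) = C(3,3) × 0.6333^0 × 0.3667^3 = 1 × 1.0000 × 0.04930974 = 0.049310
Relative intensity = 0.049310 / 0.441216 × 100 = 11.18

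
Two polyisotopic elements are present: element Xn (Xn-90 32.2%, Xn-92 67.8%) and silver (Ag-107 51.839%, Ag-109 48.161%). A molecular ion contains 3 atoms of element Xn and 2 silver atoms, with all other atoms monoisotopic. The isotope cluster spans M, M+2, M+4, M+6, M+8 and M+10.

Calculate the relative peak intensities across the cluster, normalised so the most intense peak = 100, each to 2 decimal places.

Element Xn pattern (n=3): 0.03338625 : 0.21089326 : 0.44405474 : 0.31166575
Silver pattern (n=2): 0.26872819 : 0.49932362 : 0.23194819
Convolve the two distributions (both contribute in 2-u steps):
  M: 0.03338625×0.26872819 = 0.008972
  M+2: 0.03338625×0.49932362 + 0.21089326×0.26872819 = 0.073344
  M+4: 0.03338625×0.23194819 + 0.21089326×0.49932362 + 0.44405474×0.26872819 = 0.232378
  M+6: 0.21089326×0.23194819 + 0.44405474×0.49932362 + 0.31166575×0.26872819 = 0.354397
  M+8: 0.44405474×0.23194819 + 0.31166575×0.49932362 = 0.258620
  M+10: 0.31166575×0.23194819 = 0.072290
Scale to base peak (0.354397) = 100: 2.53 : 20.70 : 65.57 : 100.00 : 72.97 : 20.40

2.53 : 20.70 : 65.57 : 100.00 : 72.97 : 20.40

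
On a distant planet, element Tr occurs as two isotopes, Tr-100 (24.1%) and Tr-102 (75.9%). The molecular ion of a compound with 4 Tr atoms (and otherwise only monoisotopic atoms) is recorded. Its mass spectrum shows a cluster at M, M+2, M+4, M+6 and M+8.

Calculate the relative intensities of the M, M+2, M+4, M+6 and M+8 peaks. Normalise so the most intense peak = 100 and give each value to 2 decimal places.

Each Tr atom is independently Tr-100 (p = 0.241) or Tr-102 (q = 0.759); the cluster is the binomial expansion (p + q)^4.
P(M) = 0.241^4 = 0.003373
P(M+2) = 4 × 0.241^3 × 0.759^1 = 0.042496
P(M+4) = 6 × 0.241^2 × 0.759^2 = 0.200756
P(M+6) = 4 × 0.241^1 × 0.759^3 = 0.421505
P(M+8) = 0.759^4 = 0.331869
The M+6 peak is largest (0.421505); scaling to 100 gives 0.80 : 10.08 : 47.63 : 100.00 : 78.73.

0.80 : 10.08 : 47.63 : 100.00 : 78.73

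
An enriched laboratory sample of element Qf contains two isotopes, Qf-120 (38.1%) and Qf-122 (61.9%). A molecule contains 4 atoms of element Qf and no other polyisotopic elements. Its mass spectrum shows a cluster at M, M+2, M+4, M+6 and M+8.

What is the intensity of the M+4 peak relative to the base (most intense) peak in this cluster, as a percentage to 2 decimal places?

Term probabilities: M 0.0211, M+2 0.1369, M+4 0.3337, M+6 0.3615, M+8 0.1468. Base peak = M+6.
P(M+6) = C(4,3) × 0.381^1 × 0.619^3 = 4 × 0.3810 × 0.23717666 = 0.361457 (base)
P(M+4) = C(4,2) × 0.381^2 × 0.619^2 = 6 × 0.145161 × 0.383161 = 0.333720
Relative intensity = 0.333720 / 0.361457 × 100 = 92.33

92.33%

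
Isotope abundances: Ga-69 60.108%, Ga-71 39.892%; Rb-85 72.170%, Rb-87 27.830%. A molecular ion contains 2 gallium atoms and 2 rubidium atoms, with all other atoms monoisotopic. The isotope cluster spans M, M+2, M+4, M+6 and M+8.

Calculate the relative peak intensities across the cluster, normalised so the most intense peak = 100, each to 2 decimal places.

47.65 : 100.00 : 76.85 : 25.59 : 3.12

Gallium pattern (n=2): 0.36129717 : 0.47956567 : 0.15913717
Rubidium pattern (n=2): 0.52085089 : 0.40169822 : 0.07745089
Convolve the two distributions (both contribute in 2-u steps):
  M: 0.36129717×0.52085089 = 0.188182
  M+2: 0.36129717×0.40169822 + 0.47956567×0.52085089 = 0.394915
  M+4: 0.36129717×0.07745089 + 0.47956567×0.40169822 + 0.15913717×0.52085089 = 0.303510
  M+6: 0.47956567×0.07745089 + 0.15913717×0.40169822 = 0.101068
  M+8: 0.15913717×0.07745089 = 0.012325
Scale to base peak (0.394915) = 100: 47.65 : 100.00 : 76.85 : 25.59 : 3.12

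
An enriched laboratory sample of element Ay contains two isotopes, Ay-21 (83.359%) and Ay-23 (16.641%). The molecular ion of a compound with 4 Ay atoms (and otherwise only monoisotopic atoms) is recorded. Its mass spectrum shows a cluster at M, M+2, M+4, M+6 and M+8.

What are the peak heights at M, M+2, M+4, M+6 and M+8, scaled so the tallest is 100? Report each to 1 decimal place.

Expanding (0.83359 + 0.16641)^4:
P(M) = 0.83359^4 = 0.482847
P(M+2) = 4 × 0.83359^3 × 0.16641^1 = 0.385564
P(M+4) = 6 × 0.83359^2 × 0.16641^2 = 0.115456
P(M+6) = 4 × 0.83359^1 × 0.16641^3 = 0.015366
P(M+8) = 0.16641^4 = 0.000767
The M peak is largest (0.482847); scaling to 100 gives 100.0 : 79.9 : 23.9 : 3.2 : 0.2.

100.0 : 79.9 : 23.9 : 3.2 : 0.2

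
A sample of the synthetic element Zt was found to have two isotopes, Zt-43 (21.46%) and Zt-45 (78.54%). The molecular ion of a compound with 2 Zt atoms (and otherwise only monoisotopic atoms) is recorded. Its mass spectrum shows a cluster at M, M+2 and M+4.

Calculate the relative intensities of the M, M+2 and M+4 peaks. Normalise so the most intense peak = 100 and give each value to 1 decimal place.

7.5 : 54.6 : 100.0

The 2 Zt atoms are independent, so intensities follow the terms of (0.2146 + 0.7854)^2.
P(M) = 0.2146^2 = 0.046053
P(M+2) = 2 × 0.2146^1 × 0.7854^1 = 0.337094
P(M+4) = 0.7854^2 = 0.616853
The M+4 peak is largest (0.616853); scaling to 100 gives 7.5 : 54.6 : 100.0.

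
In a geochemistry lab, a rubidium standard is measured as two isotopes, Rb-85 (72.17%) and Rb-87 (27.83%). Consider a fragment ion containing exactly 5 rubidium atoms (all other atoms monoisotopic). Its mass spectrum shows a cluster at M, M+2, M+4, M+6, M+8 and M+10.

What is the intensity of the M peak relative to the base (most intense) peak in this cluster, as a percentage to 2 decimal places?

(0.7217 + 0.2783)^5 gives M 0.1958, M+2 0.3775, M+4 0.2911, M+6 0.1123, M+8 0.0216, M+10 0.0017; the largest is M+2.
P(M+2) = C(5,1) × 0.7217^4 × 0.2783^1 = 5 × 0.27128565 × 0.2783 = 0.377494 (base)
P(M) = C(5,0) × 0.7217^5 × 0.2783^0 = 1 × 0.19578685 × 1.0000 = 0.195787
Relative intensity = 0.195787 / 0.377494 × 100 = 51.86

51.86%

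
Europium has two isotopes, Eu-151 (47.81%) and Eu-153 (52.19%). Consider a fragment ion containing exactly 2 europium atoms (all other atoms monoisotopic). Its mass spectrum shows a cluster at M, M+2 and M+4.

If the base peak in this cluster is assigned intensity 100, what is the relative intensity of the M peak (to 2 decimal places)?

Term probabilities: M 0.2286, M+2 0.4990, M+4 0.2724. Base peak = M+2.
P(M+2) = C(2,1) × 0.4781^1 × 0.5219^1 = 2 × 0.4781 × 0.5219 = 0.499041 (base)
P(M) = C(2,0) × 0.4781^2 × 0.5219^0 = 1 × 0.22857961 × 1.0000 = 0.228580
Relative intensity = 0.228580 / 0.499041 × 100 = 45.80

45.80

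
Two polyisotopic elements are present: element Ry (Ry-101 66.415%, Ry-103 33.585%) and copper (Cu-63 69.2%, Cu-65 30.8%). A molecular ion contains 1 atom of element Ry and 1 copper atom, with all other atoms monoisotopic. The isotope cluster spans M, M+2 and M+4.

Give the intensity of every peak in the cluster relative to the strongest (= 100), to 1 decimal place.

Element Ry pattern (n=1): 0.66415 : 0.33585
Copper pattern (n=1): 0.6920 : 0.3080
Convolve the two distributions (both contribute in 2-u steps):
  M: 0.66415×0.6920 = 0.459592
  M+2: 0.66415×0.3080 + 0.33585×0.6920 = 0.436966
  M+4: 0.33585×0.3080 = 0.103442
Scale to base peak (0.459592) = 100: 100.0 : 95.1 : 22.5

100.0 : 95.1 : 22.5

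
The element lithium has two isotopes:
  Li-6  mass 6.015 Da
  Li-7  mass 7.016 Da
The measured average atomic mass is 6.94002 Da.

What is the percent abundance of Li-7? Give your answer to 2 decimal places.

92.41%

Writing the weighted mean with unknown fraction x of Li-6:
6.015·x + 7.016·(1 − x) = 6.94002
(6.015 − 7.016)·x = 6.94002 − 7.016
x = -0.07598 / -1.001 = 0.07590 → 7.59% Li-6, 92.41% Li-7.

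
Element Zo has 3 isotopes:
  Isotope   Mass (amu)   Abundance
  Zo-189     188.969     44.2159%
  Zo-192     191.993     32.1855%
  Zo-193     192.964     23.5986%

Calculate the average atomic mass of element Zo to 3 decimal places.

190.885 amu

Weight each isotope mass by its fractional abundance: 0.442159 × 188.969 + 0.321855 × 191.993 + 0.235986 × 192.964
= 83.5543 + 61.7939 + 45.5368 = 190.8850 amu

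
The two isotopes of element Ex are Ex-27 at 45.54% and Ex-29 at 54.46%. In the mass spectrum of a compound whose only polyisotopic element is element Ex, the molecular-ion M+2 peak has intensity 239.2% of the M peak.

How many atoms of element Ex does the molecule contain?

The M+2/M ratio from n Ex atoms is n · q/p = n · 0.5446/0.4554.
n = 2.392 × 0.4554/0.5446 = 2.00 ≈ 2

2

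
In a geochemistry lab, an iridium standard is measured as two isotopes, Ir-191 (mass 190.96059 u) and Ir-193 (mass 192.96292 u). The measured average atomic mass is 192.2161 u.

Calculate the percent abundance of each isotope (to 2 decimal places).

Ir-191: 37.30%, Ir-193: 62.70%

Let x be the fractional abundance of Ir-191; then Ir-193 has abundance 1 − x.
190.96059·x + 192.96292·(1 − x) = 192.2161
(190.96059 − 192.96292)·x = 192.2161 − 192.96292
x = -0.74682 / -2.00233 = 0.37298 → 37.30% Ir-191, 62.70% Ir-193.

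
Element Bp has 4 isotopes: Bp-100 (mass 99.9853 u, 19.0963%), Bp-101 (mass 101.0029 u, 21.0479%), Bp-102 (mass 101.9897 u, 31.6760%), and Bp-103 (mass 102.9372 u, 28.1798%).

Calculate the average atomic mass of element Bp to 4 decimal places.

101.6662 u

Average mass = Σ (abundance × isotope mass) = 0.190963 × 99.9853 + 0.210479 × 101.0029 + 0.316760 × 101.9897 + 0.281798 × 102.9372
= 19.09349 + 21.25899 + 32.30626 + 29.00750 = 101.66624 u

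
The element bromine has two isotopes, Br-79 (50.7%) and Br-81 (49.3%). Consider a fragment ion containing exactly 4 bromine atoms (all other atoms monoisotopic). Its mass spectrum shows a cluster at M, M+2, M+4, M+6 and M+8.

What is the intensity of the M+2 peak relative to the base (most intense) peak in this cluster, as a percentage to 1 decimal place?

Binomial terms of (0.507 + 0.493)^4: M 0.0661, M+2 0.2570, M+4 0.3749, M+6 0.2430, M+8 0.0591 → M+4 is the base peak.
P(M+4) = C(4,2) × 0.507^2 × 0.493^2 = 6 × 0.257049 × 0.243049 = 0.374853 (base)
P(M+2) = C(4,1) × 0.507^3 × 0.493^1 = 4 × 0.13032384 × 0.4930 = 0.256999
Relative intensity = 0.256999 / 0.374853 × 100 = 68.6

68.6%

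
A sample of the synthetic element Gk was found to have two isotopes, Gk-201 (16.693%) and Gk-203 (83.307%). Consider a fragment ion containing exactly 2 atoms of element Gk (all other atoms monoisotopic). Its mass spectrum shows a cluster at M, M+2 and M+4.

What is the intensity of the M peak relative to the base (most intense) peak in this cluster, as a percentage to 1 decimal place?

Term probabilities: M 0.0279, M+2 0.2781, M+4 0.6940. Base peak = M+4.
P(M+4) = C(2,2) × 0.16693^0 × 0.83307^2 = 1 × 1.0000 × 0.69400562 = 0.694006 (base)
P(M) = C(2,0) × 0.16693^2 × 0.83307^0 = 1 × 0.02786562 × 1.0000 = 0.027866
Relative intensity = 0.027866 / 0.694006 × 100 = 4.0

4.0%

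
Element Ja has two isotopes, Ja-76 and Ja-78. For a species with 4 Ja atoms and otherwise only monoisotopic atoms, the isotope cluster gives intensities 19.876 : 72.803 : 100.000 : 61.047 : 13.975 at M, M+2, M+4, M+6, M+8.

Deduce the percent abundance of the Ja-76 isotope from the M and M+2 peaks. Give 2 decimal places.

52.20%

Write p for the Ja-76 fraction. I(M+2)/I(M) = [C(4,1)·p^3·(1−p)] / p^4 = 4·(1−p)/p = 72.803/19.876 = 3.6629
(1−p)/p = 3.6629/4 = 0.9157  ⇒  p = 1/(1 + 0.9157) = 0.5220
Ja-76: 52.20%, Ja-78: 47.80%.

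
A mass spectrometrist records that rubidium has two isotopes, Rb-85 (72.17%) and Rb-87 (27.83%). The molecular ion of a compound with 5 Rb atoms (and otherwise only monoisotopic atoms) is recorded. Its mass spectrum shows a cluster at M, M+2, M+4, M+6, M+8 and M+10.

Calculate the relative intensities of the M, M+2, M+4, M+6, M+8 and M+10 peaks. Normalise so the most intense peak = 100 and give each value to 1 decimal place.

Each Rb atom is independently Rb-85 (p = 0.7217) or Rb-87 (q = 0.2783); the cluster is the binomial expansion (p + q)^5.
P(M) = 0.7217^5 = 0.195787
P(M+2) = 5 × 0.7217^4 × 0.2783^1 = 0.377494
P(M+4) = 10 × 0.7217^3 × 0.2783^2 = 0.291136
P(M+6) = 10 × 0.7217^2 × 0.2783^3 = 0.112267
P(M+8) = 5 × 0.7217^1 × 0.2783^4 = 0.021646
P(M+10) = 0.2783^5 = 0.001669
The M+2 peak is largest (0.377494); scaling to 100 gives 51.9 : 100.0 : 77.1 : 29.7 : 5.7 : 0.4.

51.9 : 100.0 : 77.1 : 29.7 : 5.7 : 0.4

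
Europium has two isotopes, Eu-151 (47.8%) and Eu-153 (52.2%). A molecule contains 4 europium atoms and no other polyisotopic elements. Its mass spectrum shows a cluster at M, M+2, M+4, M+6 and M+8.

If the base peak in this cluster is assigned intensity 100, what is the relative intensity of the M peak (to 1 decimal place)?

14.0

Binomial terms of (0.478 + 0.522)^4: M 0.0522, M+2 0.2280, M+4 0.3735, M+6 0.2720, M+8 0.0742 → M+4 is the base peak.
P(M+4) = C(4,2) × 0.478^2 × 0.522^2 = 6 × 0.228484 × 0.272484 = 0.373549 (base)
P(M) = C(4,0) × 0.478^4 × 0.522^0 = 1 × 0.05220494 × 1.0000 = 0.052205
Relative intensity = 0.052205 / 0.373549 × 100 = 14.0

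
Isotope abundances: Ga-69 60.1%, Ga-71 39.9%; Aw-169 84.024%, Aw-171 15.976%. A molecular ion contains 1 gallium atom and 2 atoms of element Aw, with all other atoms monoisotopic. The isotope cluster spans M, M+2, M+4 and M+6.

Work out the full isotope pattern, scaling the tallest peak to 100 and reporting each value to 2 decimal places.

95.77 : 100.00 : 27.64 : 2.30

Gallium pattern (n=1): 0.6010 : 0.3990
Element Aw pattern (n=2): 0.70600326 : 0.26847348 : 0.02552326
Convolve the two distributions (both contribute in 2-u steps):
  M: 0.6010×0.70600326 = 0.424308
  M+2: 0.6010×0.26847348 + 0.3990×0.70600326 = 0.443048
  M+4: 0.6010×0.02552326 + 0.3990×0.26847348 = 0.122460
  M+6: 0.3990×0.02552326 = 0.010184
Scale to base peak (0.443048) = 100: 95.77 : 100.00 : 27.64 : 2.30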